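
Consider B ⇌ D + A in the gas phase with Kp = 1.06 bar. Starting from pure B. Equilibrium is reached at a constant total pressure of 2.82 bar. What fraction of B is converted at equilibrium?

X = 0.523

Take 1 mol B as basis and let X be its fractional conversion, so ξ = X.
At extent ξ: n_B = 1 − X; n_D = X; n_A = X.
Total moles n_T = 1 + X.
y_i = n_i/n_T, p_i = y_i·P. Kp = p_D p_A / (p_B).
Substituting and setting equal to 1.06 bar gives a polynomial in X; the root in (0,1) is X = 0.523.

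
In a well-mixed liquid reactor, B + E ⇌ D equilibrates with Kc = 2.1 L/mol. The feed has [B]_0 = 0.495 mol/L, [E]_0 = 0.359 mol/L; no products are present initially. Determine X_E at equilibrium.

Let X = conversion of E; extent ξ = 0.359·X mol/L.
Concentrations: [B] = 0.495 − 0.359X; [E] = 0.359 − 0.359X; [D] = 0.359X.
Kc = [D] / ([B] [E]).
Equating to 2.1 L/mol: the physical root is X = 0.420.

X = 0.420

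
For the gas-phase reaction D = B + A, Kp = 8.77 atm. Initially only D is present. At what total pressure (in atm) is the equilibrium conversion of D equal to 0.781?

Basis: 1 mol D initially; let X = conversion of D. Extent ξ = X.
Mole table: n_D = 1 − X; n_B = X; n_A = X.
n_T = Σnᵢ = 1 + X.
Kp = p_B p_A / (p_D) with p_i = (n_i/n_T)·P.
At X = 0.781: the mole-fraction product g(X) = Π y_i^ν_i = 1.564. Since Kp = g(X)·P^{1}, P = (Kp/g)^(1/1) = (8.77/1.564)^(1/1) = 5.61 atm.

P = 5.61 atm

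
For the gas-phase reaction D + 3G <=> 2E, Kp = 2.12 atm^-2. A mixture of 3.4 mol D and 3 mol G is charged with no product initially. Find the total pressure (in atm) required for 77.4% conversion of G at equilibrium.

P = 5.7 atm

Let X = conversion of G (basis 3 mol G); extent of reaction ξ = X.
Moles: n_D = 3.4 − X; n_G = 3 − 3X; n_E = 2X.
Summing: n_T = 6.4 − 2X.
Kp = p_E^2 / (p_D p_G^3) with p_i = (n_i/n_T)·P.
At X = 0.774: the mole-fraction product g(X) = Π y_i^ν_i = 68.93. Since Kp = g(X)·P^{-2}, P = (g/Kp)^(1/2) = (68.93/2.12)^(1/2) = 5.7 atm.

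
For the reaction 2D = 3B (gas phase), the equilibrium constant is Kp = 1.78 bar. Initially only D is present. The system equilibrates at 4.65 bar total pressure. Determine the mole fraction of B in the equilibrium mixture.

Let X = conversion of D (basis 1 mol D); extent of reaction ξ = 0.5X.
Species balance: n_D = 1 − X; n_B = 1.5X.
n_T = Σnᵢ = 1 + 0.5X.
Mole fractions y_i = n_i/n_T; Kp = p_B^3 / (p_D^2) with p_i = y_i·P.
Equating to 1.78 bar and solving on 0 < X < 1: X = 0.375.
Then n_B = 0.562, n_T = 1.19, so y_B = 0.473.

y_B = 0.473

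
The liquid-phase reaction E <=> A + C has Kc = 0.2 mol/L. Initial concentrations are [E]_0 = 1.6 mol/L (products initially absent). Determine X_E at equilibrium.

X = 0.297

Let X = conversion of E; extent ξ = 1.6·X mol/L.
Concentrations: [E] = 1.6 − 1.6X; [A] = 1.6X; [C] = 1.6X.
Kc = [A] [C] / ([E]).
Solving Kc = 0.2 for X ∈ (0,1): X = 0.297.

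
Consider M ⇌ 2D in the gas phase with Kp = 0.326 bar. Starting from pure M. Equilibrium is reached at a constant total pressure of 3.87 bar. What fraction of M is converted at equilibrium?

X = 0.144

Let X = conversion of M (basis 1 mol M); extent of reaction ξ = X.
Moles: n_M = 1 − X; n_D = 2X.
Total moles n_T = 1 + X.
Mole fractions y_i = n_i/n_T; Kp = p_D^2 / (p_M) with p_i = y_i·P.
Substituting and setting equal to 0.326 bar gives a polynomial in X; the root in (0,1) is X = 0.144.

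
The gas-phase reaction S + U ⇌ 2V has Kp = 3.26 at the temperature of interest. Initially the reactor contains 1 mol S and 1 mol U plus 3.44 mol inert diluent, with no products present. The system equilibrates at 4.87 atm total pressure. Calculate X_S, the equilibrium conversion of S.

Let X = conversion of S (basis 1 mol S); extent of reaction ξ = X.
At extent ξ: n_S = 1 − X; n_U = 1 − X; n_V = 2X; n_I = 3.44 (inert).
n_T stays at 5.44 (no change in mole number).
With p_i = (n_i/n_T)P, Kp = p_V^2 / (p_S p_U).
Substituting and setting equal to 3.26 gives a polynomial in X; the root in (0,1) is X = 0.474.

X = 0.474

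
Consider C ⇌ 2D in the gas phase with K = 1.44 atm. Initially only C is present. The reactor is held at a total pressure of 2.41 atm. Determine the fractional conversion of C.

Basis: 1 mol C initially; let X = conversion of C. Extent ξ = X.
At extent ξ: n_C = 1 − X; n_D = 2X.
Summing: n_T = 1 + X.
With p_i = (n_i/n_T)P, K = p_D^2 / (p_C).
Equating to 1.44 atm and solving on 0 < X < 1: X = 0.361.

X = 0.361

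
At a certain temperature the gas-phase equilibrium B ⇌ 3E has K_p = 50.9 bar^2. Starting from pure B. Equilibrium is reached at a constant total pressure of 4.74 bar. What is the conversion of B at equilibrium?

X = 0.550

Take 1 mol B as basis and let X be its fractional conversion, so ξ = X.
At extent ξ: n_B = 1 − X; n_E = 3X.
Total moles n_T = 1 + 2X.
Mole fractions y_i = n_i/n_T; K_p = p_E^3 / (p_B) with p_i = y_i·P.
Substituting and setting equal to 50.9 bar^2 gives a polynomial in X; the root in (0,1) is X = 0.550.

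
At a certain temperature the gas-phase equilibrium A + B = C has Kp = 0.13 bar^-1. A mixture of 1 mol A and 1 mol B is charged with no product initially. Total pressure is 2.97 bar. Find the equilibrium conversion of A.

Basis: 1 mol A initially; let X = conversion of A. Extent ξ = X.
Mole table: n_A = 1 − X; n_B = 1 − X; n_C = X.
Total moles n_T = 2 − X.
Mole fractions y_i = n_i/n_T; Kp = p_C / (p_A p_B) with p_i = y_i·P.
Substituting and setting equal to 0.13 bar^-1 gives a polynomial in X; the root in (0,1) is X = 0.151.

X = 0.151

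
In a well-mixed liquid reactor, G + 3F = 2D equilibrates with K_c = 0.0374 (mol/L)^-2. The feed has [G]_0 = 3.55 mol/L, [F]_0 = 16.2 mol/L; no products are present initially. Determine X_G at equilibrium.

X = 0.708

Let X = conversion of G; extent ξ = 3.55·X mol/L.
Concentrations: [G] = 3.55 − 3.55X; [F] = 16.2 − 10.6X; [D] = 7.1X.
K_c = [D]^2 / ([G] [F]^3).
Equating to 0.0374 (mol/L)^-2: the physical root is X = 0.708.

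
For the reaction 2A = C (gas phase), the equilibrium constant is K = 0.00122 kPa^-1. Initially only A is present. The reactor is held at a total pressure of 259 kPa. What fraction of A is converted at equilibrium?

X = 0.335

Basis: 1 mol A initially; let X = conversion of A. Extent ξ = 0.5X.
Species balance: n_A = 1 − X; n_C = 0.5X.
Total moles n_T = 1 − 0.5X.
Mole fractions y_i = n_i/n_T; K = p_C / (p_A^2) with p_i = y_i·P.
This yields a degree-2 equation in X; solving on (0,1), X = 0.335.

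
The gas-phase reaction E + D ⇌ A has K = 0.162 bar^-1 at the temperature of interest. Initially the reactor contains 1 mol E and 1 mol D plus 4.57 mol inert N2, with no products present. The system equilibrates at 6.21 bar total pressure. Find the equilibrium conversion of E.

X = 0.121

Take 1 mol E as basis and let X be its fractional conversion, so ξ = X.
Moles: n_E = 1 − X; n_D = 1 − X; n_A = X; n_I = 4.57 (inert).
n_T = Σnᵢ = 6.57 − X.
Mole fractions y_i = n_i/n_T; K = p_A / (p_E p_D) with p_i = y_i·P.
Substituting and setting equal to 0.162 bar^-1 gives a polynomial in X; the root in (0,1) is X = 0.121.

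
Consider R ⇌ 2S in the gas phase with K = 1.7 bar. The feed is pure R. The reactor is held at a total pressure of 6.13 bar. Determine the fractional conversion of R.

X = 0.255

Take 1 mol R as basis and let X be its fractional conversion, so ξ = X.
Mole table: n_R = 1 − X; n_S = 2X.
Total moles n_T = 1 + X.
With p_i = (n_i/n_T)P, K = p_S^2 / (p_R).
Setting this equal to 1.7 bar and taking the physical root (0 < X < 1) gives X = 0.255.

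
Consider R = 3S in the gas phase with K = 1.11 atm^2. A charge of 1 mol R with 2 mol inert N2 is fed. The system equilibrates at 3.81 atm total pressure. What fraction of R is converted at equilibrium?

Take 1 mol R as basis and let X be its fractional conversion, so ξ = X.
Moles: n_R = 1 − X; n_S = 3X; n_I = 2 (inert).
Summing: n_T = 3 + 2X.
y_i = n_i/n_T, p_i = y_i·P. K = p_S^3 / (p_R).
This yields a degree-3 equation in X; solving on (0,1), X = 0.295.

X = 0.295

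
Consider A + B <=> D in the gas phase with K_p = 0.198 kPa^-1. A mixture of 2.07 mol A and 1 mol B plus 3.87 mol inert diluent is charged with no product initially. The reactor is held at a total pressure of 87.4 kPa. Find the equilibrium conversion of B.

Basis: 1 mol B initially; let X = conversion of B. Extent ξ = X.
Mole table: n_A = 2.07 − X; n_B = 1 − X; n_D = X; n_I = 3.87 (inert).
n_T = Σnᵢ = 6.94 − X.
Mole fractions y_i = n_i/n_T; K_p = p_D / (p_A p_B) with p_i = y_i·P.
Substituting and setting equal to 0.198 kPa^-1 gives a polynomial in X; the root in (0,1) is X = 0.783.

X = 0.783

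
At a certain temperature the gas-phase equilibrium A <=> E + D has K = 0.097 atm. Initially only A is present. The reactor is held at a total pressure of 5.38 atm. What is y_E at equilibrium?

Let X = conversion of A (basis 1 mol A); extent of reaction ξ = X.
Species balance: n_A = 1 − X; n_E = X; n_D = X.
Summing: n_T = 1 + X.
With p_i = (n_i/n_T)P, K = p_E p_D / (p_A).
Setting this equal to 0.097 atm and taking the physical root (0 < X < 1) gives X = 0.133.
Then n_E = 0.133, n_T = 1.13, so y_E = 0.117.

y_E = 0.117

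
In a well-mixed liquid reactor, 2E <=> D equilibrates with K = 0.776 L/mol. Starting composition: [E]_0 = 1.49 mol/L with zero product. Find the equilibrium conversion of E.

Let X = conversion of E; extent ξ = 1.49X/2 mol/L.
Concentrations: [E] = 1.49 − 1.49X; [D] = 0.745X.
K = [D] / ([E]^2).
This equals 0.776 at X = 0.524 (the root in 0 < X < 1).

X = 0.524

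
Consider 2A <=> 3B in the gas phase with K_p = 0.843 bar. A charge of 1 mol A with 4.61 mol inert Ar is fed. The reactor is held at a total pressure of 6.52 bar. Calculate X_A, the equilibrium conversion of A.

Basis: 1 mol A initially; let X = conversion of A. Extent ξ = 0.5X.
Species balance: n_A = 1 − X; n_B = 1.5X; n_I = 4.61 (inert).
n_T = Σnᵢ = 5.61 + 0.5X.
Mole fractions y_i = n_i/n_T; K_p = p_B^3 / (p_A^2) with p_i = y_i·P.
This yields a degree-3 equation in X; solving on (0,1), X = 0.421.

X = 0.421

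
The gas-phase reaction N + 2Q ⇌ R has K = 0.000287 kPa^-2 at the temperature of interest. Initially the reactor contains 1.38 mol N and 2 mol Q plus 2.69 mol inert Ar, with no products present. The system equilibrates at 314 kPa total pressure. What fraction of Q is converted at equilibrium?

Basis: 2 mol Q initially; let X = conversion of Q. Extent ξ = X.
Mole table: n_N = 1.38 − X; n_Q = 2 − 2X; n_R = X; n_I = 2.69 (inert).
Total moles n_T = 6.07 − 2X.
Mole fractions y_i = n_i/n_T; K = p_R / (p_N p_Q^2) with p_i = y_i·P.
Substituting and setting equal to 0.000287 kPa^-2 gives a polynomial in X; the root in (0,1) is X = 0.599.

X = 0.599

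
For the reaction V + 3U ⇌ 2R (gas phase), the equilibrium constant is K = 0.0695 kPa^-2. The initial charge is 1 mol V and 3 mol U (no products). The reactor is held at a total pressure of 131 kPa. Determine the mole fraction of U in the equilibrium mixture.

Basis: 1 mol V initially; let X = conversion of V. Extent ξ = X.
Species balance: n_V = 1 − X; n_U = 3 − 3X; n_R = 2X.
Total moles n_T = 4 − 2X.
Mole fractions y_i = n_i/n_T; K = p_R^2 / (p_V p_U^3) with p_i = y_i·P.
This yields a degree-4 equation in X; solving on (0,1), X = 0.852.
Then n_U = 0.443, n_T = 2.3, so y_U = 0.193.

y_U = 0.193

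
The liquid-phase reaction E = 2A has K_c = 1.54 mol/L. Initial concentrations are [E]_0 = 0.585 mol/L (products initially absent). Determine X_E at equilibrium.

Let X = conversion of E; extent ξ = 0.585·X mol/L.
Concentrations: [E] = 0.585 − 0.585X; [A] = 1.17X.
K_c = [A]^2 / ([E]).
This equals 1.54 at X = 0.546 (the root in 0 < X < 1).

X = 0.546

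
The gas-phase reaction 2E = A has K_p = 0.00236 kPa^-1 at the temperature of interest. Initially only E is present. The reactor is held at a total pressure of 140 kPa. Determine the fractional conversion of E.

X = 0.344

Take 1 mol E as basis and let X be its fractional conversion, so ξ = 0.5X.
Species balance: n_E = 1 − X; n_A = 0.5X.
Summing: n_T = 1 − 0.5X.
y_i = n_i/n_T, p_i = y_i·P. K_p = p_A / (p_E^2).
Substituting and setting equal to 0.00236 kPa^-1 gives a polynomial in X; the root in (0,1) is X = 0.344.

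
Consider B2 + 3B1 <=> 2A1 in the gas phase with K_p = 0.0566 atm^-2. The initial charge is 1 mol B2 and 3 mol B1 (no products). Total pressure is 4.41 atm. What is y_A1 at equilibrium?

Take 1 mol B2 as basis and let X be its fractional conversion, so ξ = X.
Mole table: n_B2 = 1 − X; n_B1 = 3 − 3X; n_A1 = 2X.
Total moles n_T = 4 − 2X.
Mole fractions y_i = n_i/n_T; K_p = p_A1^2 / (p_B2 p_B1^3) with p_i = y_i·P.
Setting this equal to 0.0566 atm^-2 and taking the physical root (0 < X < 1) gives X = 0.349.
Then n_A1 = 0.699, n_T = 3.3, so y_A1 = 0.212.

y_A1 = 0.212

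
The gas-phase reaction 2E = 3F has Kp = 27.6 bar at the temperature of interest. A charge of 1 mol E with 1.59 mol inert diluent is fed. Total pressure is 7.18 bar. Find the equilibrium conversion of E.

X = 0.688

Take 1 mol E as basis and let X be its fractional conversion, so ξ = 0.5X.
Moles: n_E = 1 − X; n_F = 1.5X; n_I = 1.59 (inert).
Total moles n_T = 2.59 + 0.5X.
With p_i = (n_i/n_T)P, Kp = p_F^3 / (p_E^2).
Setting this equal to 27.6 bar and taking the physical root (0 < X < 1) gives X = 0.688.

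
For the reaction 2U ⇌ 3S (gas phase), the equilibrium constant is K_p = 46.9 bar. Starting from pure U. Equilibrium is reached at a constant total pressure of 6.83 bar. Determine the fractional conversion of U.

Basis: 1 mol U initially; let X = conversion of U. Extent ξ = 0.5X.
Species balance: n_U = 1 − X; n_S = 1.5X.
n_T = Σnᵢ = 1 + 0.5X.
y_i = n_i/n_T, p_i = y_i·P. K_p = p_S^3 / (p_U^2).
Substituting and setting equal to 46.9 bar gives a polynomial in X; the root in (0,1) is X = 0.668.

X = 0.668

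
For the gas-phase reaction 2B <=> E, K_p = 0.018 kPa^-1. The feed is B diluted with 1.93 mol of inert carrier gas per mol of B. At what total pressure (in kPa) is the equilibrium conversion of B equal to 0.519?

P = 166 kPa

Take 1 mol B as basis and let X be its fractional conversion, so ξ = 0.5X.
At extent ξ: n_B = 1 − X; n_E = 0.5X; n_I = 1.93 (inert).
Total moles n_T = 2.93 − 0.5X.
K_p = p_E / (p_B^2) with p_i = (n_i/n_T)·P.
At X = 0.519: the mole-fraction product g(X) = Π y_i^ν_i = 2.995. Since K_p = g(X)·P^{-1}, P = (g/K_p)^(1/1) = (2.995/0.018)^(1/1) = 166 kPa.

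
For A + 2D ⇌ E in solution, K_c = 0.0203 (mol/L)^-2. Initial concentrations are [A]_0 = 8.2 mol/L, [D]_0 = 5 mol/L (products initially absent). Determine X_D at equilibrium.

Let X = conversion of D; extent ξ = 5X/2 mol/L.
Concentrations: [A] = 8.2 − 2.5X; [D] = 5 − 5X; [E] = 2.5X.
K_c = [E] / ([A] [D]^2).
Solving K_c = 0.0203 for X ∈ (0,1): X = 0.444.

X = 0.444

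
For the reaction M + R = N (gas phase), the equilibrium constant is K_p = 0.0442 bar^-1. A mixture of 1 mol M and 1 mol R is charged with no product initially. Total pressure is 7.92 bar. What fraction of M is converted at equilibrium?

X = 0.139

Take 1 mol M as basis and let X be its fractional conversion, so ξ = X.
At extent ξ: n_M = 1 − X; n_R = 1 − X; n_N = X.
n_T = Σnᵢ = 2 − X.
With p_i = (n_i/n_T)P, K_p = p_N / (p_M p_R).
Setting this equal to 0.0442 bar^-1 and taking the physical root (0 < X < 1) gives X = 0.139.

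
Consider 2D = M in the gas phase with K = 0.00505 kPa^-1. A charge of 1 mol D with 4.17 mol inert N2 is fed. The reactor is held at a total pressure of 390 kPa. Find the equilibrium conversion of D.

X = 0.342

Let X = conversion of D (basis 1 mol D); extent of reaction ξ = 0.5X.
At extent ξ: n_D = 1 − X; n_M = 0.5X; n_I = 4.17 (inert).
Summing: n_T = 5.17 − 0.5X.
y_i = n_i/n_T, p_i = y_i·P. K = p_M / (p_D^2).
Equating to 0.00505 kPa^-1 and solving on 0 < X < 1: X = 0.342.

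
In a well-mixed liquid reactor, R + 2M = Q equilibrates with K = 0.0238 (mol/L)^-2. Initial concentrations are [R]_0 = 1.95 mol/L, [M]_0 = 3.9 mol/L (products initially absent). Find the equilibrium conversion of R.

Let X = conversion of R; extent ξ = 1.95·X mol/L.
Concentrations: [R] = 1.95 − 1.95X; [M] = 3.9 − 3.9X; [Q] = 1.95X.
K = [Q] / ([R] [M]^2).
Equating to 0.0238 (mol/L)^-2: the physical root is X = 0.191.

X = 0.191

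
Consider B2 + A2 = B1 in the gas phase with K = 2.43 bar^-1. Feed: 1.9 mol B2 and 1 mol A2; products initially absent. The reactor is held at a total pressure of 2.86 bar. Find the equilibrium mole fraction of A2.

y_A2 = 0.101

Let X = conversion of A2 (basis 1 mol A2); extent of reaction ξ = X.
At extent ξ: n_B2 = 1.9 − X; n_A2 = 1 − X; n_B1 = X.
n_T = Σnᵢ = 2.9 − X.
With p_i = (n_i/n_T)P, K = p_B1 / (p_B2 p_A2).
Equating to 2.43 bar^-1 and solving on 0 < X < 1: X = 0.786.
Then n_A2 = 0.214, n_T = 2.11, so y_A2 = 0.101.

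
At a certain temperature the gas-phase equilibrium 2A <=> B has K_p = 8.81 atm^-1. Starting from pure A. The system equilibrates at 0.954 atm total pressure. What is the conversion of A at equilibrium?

X = 0.830

Basis: 1 mol A initially; let X = conversion of A. Extent ξ = 0.5X.
Species balance: n_A = 1 − X; n_B = 0.5X.
Total moles n_T = 1 − 0.5X.
Mole fractions y_i = n_i/n_T; K_p = p_B / (p_A^2) with p_i = y_i·P.
Setting this equal to 8.81 atm^-1 and taking the physical root (0 < X < 1) gives X = 0.830.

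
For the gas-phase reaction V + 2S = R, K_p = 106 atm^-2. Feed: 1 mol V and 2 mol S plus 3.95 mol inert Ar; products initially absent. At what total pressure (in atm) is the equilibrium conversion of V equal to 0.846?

Take 1 mol V as basis and let X be its fractional conversion, so ξ = X.
Moles: n_V = 1 − X; n_S = 2 − 2X; n_R = X; n_I = 3.95 (inert).
Total moles n_T = 6.95 − 2X.
K_p = p_R / (p_V p_S^2) with p_i = (n_i/n_T)·P.
At X = 0.846: the mole-fraction product g(X) = Π y_i^ν_i = 1601. Since K_p = g(X)·P^{-2}, P = (g/K_p)^(1/2) = (1601/106)^(1/2) = 3.89 atm.

P = 3.89 atm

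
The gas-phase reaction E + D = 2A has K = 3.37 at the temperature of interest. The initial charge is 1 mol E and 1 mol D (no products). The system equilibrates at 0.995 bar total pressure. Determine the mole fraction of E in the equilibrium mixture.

y_E = 0.261

Let X = conversion of E (basis 1 mol E); extent of reaction ξ = X.
Moles: n_E = 1 − X; n_D = 1 − X; n_A = 2X.
Since Δν = 0, n_T = 2 throughout.
y_i = n_i/n_T, p_i = y_i·P. K = p_A^2 / (p_E p_D).
Setting this equal to 3.37 and taking the physical root (0 < X < 1) gives X = 0.479.
Then n_E = 0.521, n_T = 2, so y_E = 0.261.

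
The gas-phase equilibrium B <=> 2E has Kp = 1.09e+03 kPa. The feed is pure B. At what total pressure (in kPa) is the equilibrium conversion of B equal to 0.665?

Take 1 mol B as basis and let X be its fractional conversion, so ξ = X.
Species balance: n_B = 1 − X; n_E = 2X.
Summing: n_T = 1 + X.
Kp = p_E^2 / (p_B) with p_i = (n_i/n_T)·P.
At X = 0.665: the mole-fraction product g(X) = Π y_i^ν_i = 3.171. Since Kp = g(X)·P^{1}, P = (Kp/g)^(1/1) = (1.09e+03/3.171)^(1/1) = 344 kPa.

P = 344 kPa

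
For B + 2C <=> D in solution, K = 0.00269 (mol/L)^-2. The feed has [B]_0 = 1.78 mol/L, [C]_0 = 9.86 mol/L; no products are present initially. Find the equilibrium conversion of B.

Let X = conversion of B; extent ξ = 1.78·X mol/L.
Concentrations: [B] = 1.78 − 1.78X; [C] = 9.86 − 3.56X; [D] = 1.78X.
K = [D] / ([B] [C]^2).
Equating to 0.00269 (mol/L)^-2: the physical root is X = 0.185.

X = 0.185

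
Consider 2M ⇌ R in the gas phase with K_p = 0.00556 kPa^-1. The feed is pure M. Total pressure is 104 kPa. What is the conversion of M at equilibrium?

Let X = conversion of M (basis 1 mol M); extent of reaction ξ = 0.5X.
At extent ξ: n_M = 1 − X; n_R = 0.5X.
Total moles n_T = 1 − 0.5X.
Mole fractions y_i = n_i/n_T; K_p = p_R / (p_M^2) with p_i = y_i·P.
Equating to 0.00556 kPa^-1 and solving on 0 < X < 1: X = 0.451.

X = 0.451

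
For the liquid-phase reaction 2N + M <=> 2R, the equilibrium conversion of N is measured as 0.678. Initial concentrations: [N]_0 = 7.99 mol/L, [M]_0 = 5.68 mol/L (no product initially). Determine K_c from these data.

K_c = 1.49 L/mol

Let X = conversion of N.
Concentrations: [N] = 7.99 − 7.99X; [M] = 5.68 − 4X; [R] = 7.99X.
At X = 0.678: [N] = 2.57, [M] = 2.97, [R] = 5.42.
K_c = [R]^2 / ([N]^2 [M]) = 1.49 L/mol.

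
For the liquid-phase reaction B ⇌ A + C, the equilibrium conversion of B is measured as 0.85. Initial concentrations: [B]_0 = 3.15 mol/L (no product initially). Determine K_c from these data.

Let X = conversion of B.
Concentrations: [B] = 3.15 − 3.15X; [A] = 3.15X; [C] = 3.15X.
At X = 0.85: [B] = 0.473, [A] = 2.68, [C] = 2.68.
K_c = [A] [C] / ([B]) = 15.2 mol/L.

K_c = 15.2 mol/L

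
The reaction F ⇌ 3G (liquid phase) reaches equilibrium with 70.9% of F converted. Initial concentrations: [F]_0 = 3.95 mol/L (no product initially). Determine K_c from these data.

K_c = 516 (mol/L)^2

Let X = conversion of F.
Concentrations: [F] = 3.95 − 3.95X; [G] = 11.9X.
At X = 0.709: [F] = 1.15, [G] = 8.4.
K_c = [G]^3 / ([F]) = 516 (mol/L)^2.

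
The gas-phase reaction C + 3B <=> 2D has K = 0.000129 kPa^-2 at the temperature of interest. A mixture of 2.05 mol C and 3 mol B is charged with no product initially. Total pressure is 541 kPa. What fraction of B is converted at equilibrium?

X = 0.727

Take 3 mol B as basis and let X be its fractional conversion, so ξ = X.
At extent ξ: n_C = 2.05 − X; n_B = 3 − 3X; n_D = 2X.
n_T = Σnᵢ = 5.05 − 2X.
y_i = n_i/n_T, p_i = y_i·P. K = p_D^2 / (p_C p_B^3).
Substituting and setting equal to 0.000129 kPa^-2 gives a polynomial in X; the root in (0,1) is X = 0.727.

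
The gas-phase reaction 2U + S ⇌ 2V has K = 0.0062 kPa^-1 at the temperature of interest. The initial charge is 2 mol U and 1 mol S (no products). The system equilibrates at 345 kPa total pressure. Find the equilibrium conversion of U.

X = 0.411

Let X = conversion of U (basis 2 mol U); extent of reaction ξ = X.
Species balance: n_U = 2 − 2X; n_S = 1 − X; n_V = 2X.
n_T = Σnᵢ = 3 − X.
y_i = n_i/n_T, p_i = y_i·P. K = p_V^2 / (p_U^2 p_S).
Setting this equal to 0.0062 kPa^-1 and taking the physical root (0 < X < 1) gives X = 0.411.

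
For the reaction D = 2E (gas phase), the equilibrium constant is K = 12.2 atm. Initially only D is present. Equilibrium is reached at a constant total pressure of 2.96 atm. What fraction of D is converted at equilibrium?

Take 1 mol D as basis and let X be its fractional conversion, so ξ = X.
Moles: n_D = 1 − X; n_E = 2X.
Total moles n_T = 1 + X.
y_i = n_i/n_T, p_i = y_i·P. K = p_E^2 / (p_D).
Setting this equal to 12.2 atm and taking the physical root (0 < X < 1) gives X = 0.712.

X = 0.712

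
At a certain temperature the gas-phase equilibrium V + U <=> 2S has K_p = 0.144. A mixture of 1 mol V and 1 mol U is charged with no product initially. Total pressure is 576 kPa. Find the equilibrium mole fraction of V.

y_V = 0.420

Basis: 1 mol V initially; let X = conversion of V. Extent ξ = X.
Moles: n_V = 1 − X; n_U = 1 − X; n_S = 2X.
n_T stays at 2 (no change in mole number).
Mole fractions y_i = n_i/n_T; K_p = p_S^2 / (p_V p_U) with p_i = y_i·P.
This yields a degree-2 equation in X; solving on (0,1), X = 0.159.
Then n_V = 0.841, n_T = 2, so y_V = 0.420.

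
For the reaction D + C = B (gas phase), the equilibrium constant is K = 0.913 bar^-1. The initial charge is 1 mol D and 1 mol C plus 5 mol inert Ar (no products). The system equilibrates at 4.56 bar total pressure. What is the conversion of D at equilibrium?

Basis: 1 mol D initially; let X = conversion of D. Extent ξ = X.
Moles: n_D = 1 − X; n_C = 1 − X; n_B = X; n_I = 5 (inert).
Total moles n_T = 7 − X.
Mole fractions y_i = n_i/n_T; K = p_B / (p_D p_C) with p_i = y_i·P.
Equating to 0.913 bar^-1 and solving on 0 < X < 1: X = 0.302.

X = 0.302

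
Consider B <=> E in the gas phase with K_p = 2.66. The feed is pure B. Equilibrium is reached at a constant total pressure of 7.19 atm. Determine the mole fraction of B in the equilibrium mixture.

Let X = conversion of B (basis 1 mol B); extent of reaction ξ = X.
At extent ξ: n_B = 1 − X; n_E = X.
Since Δν = 0, n_T = 1 throughout.
Mole fractions y_i = n_i/n_T; K_p = p_E / (p_B) with p_i = y_i·P.
Substituting and setting equal to 2.66 gives a polynomial in X; the root in (0,1) is X = 0.727.
Then n_B = 0.273, n_T = 1, so y_B = 0.273.

y_B = 0.273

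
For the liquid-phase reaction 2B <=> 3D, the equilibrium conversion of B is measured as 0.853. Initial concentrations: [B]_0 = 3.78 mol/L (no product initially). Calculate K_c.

Let X = conversion of B.
Concentrations: [B] = 3.78 − 3.78X; [D] = 5.67X.
At X = 0.853: [B] = 0.556, [D] = 4.84.
K_c = [D]^3 / ([B]^2) = 366 mol/L.

K_c = 366 mol/L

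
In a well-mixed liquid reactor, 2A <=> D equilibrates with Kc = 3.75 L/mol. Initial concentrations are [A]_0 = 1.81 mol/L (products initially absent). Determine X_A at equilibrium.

Let X = conversion of A; extent ξ = 1.81X/2 mol/L.
Concentrations: [A] = 1.81 − 1.81X; [D] = 0.905X.
Kc = [D] / ([A]^2).
Equating to 3.75 L/mol: the physical root is X = 0.763.

X = 0.763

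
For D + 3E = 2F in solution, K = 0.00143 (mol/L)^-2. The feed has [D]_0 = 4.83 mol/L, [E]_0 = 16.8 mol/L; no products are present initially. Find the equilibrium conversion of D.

Let X = conversion of D; extent ξ = 4.83·X mol/L.
Concentrations: [D] = 4.83 − 4.83X; [E] = 16.8 − 14.5X; [F] = 9.66X.
K = [F]^2 / ([D] [E]^3).
Equating to 0.00143 (mol/L)^-2: the physical root is X = 0.309.

X = 0.309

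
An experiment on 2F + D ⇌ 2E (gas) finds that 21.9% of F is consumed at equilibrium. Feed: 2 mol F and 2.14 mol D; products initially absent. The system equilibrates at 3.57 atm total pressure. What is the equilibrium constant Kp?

Take 2 mol F as basis and let X be its fractional conversion, so ξ = X.
At extent ξ: n_F = 2 − 2X; n_D = 2.14 − X; n_E = 2X.
n_T = Σnᵢ = 4.14 − X.
At X = 0.219: n_F = 1.56, n_D = 1.92, n_E = 0.438, n_T = 3.92.
p_i = (n_i/n_T)·P. Kp = p_E^2 / (p_F^2 p_D) = 0.045 atm^-1.

Kp = 0.045 atm^-1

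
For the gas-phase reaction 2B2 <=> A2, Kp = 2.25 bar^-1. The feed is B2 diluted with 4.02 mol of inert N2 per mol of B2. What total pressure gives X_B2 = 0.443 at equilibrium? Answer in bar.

P = 1.52 bar

Take 1 mol B2 as basis and let X be its fractional conversion, so ξ = 0.5X.
Species balance: n_B2 = 1 − X; n_A2 = 0.5X; n_I = 4.02 (inert).
n_T = Σnᵢ = 5.02 − 0.5X.
Kp = p_A2 / (p_B2^2) with p_i = (n_i/n_T)·P.
At X = 0.443: the mole-fraction product g(X) = Π y_i^ν_i = 3.426. Since Kp = g(X)·P^{-1}, P = (g/Kp)^(1/1) = (3.426/2.25)^(1/1) = 1.52 bar.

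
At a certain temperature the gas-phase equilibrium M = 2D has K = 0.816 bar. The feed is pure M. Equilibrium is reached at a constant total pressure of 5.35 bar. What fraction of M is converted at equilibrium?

X = 0.192

Basis: 1 mol M initially; let X = conversion of M. Extent ξ = X.
Moles: n_M = 1 − X; n_D = 2X.
n_T = Σnᵢ = 1 + X.
Mole fractions y_i = n_i/n_T; K = p_D^2 / (p_M) with p_i = y_i·P.
Setting this equal to 0.816 bar and taking the physical root (0 < X < 1) gives X = 0.192.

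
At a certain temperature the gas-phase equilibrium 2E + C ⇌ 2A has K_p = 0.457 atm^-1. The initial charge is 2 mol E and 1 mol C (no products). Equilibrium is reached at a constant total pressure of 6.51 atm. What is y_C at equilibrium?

y_C = 0.217

Basis: 2 mol E initially; let X = conversion of E. Extent ξ = X.
At extent ξ: n_E = 2 − 2X; n_C = 1 − X; n_A = 2X.
Total moles n_T = 3 − X.
With p_i = (n_i/n_T)P, K_p = p_A^2 / (p_E^2 p_C).
This yields a degree-3 equation in X; solving on (0,1), X = 0.446.
Then n_C = 0.554, n_T = 2.55, so y_C = 0.217.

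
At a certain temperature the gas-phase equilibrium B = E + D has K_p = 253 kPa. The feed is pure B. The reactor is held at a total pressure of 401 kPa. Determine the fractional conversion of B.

Take 1 mol B as basis and let X be its fractional conversion, so ξ = X.
Mole table: n_B = 1 − X; n_E = X; n_D = X.
n_T = Σnᵢ = 1 + X.
With p_i = (n_i/n_T)P, K_p = p_E p_D / (p_B).
Setting this equal to 253 kPa and taking the physical root (0 < X < 1) gives X = 0.622.

X = 0.622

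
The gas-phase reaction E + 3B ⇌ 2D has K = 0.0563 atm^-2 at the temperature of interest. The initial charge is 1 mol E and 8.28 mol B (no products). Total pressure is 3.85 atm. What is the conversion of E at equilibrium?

Let X = conversion of E (basis 1 mol E); extent of reaction ξ = X.
At extent ξ: n_E = 1 − X; n_B = 8.28 − 3X; n_D = 2X.
Summing: n_T = 9.28 − 2X.
Mole fractions y_i = n_i/n_T; K = p_D^2 / (p_E p_B^3) with p_i = y_i·P.
Substituting and setting equal to 0.0563 atm^-2 gives a polynomial in X; the root in (0,1) is X = 0.595.

X = 0.595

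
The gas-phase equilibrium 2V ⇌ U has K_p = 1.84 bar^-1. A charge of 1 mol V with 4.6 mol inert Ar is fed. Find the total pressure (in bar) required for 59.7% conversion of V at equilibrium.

Take 1 mol V as basis and let X be its fractional conversion, so ξ = 0.5X.
Mole table: n_V = 1 − X; n_U = 0.5X; n_I = 4.6 (inert).
Total moles n_T = 5.6 − 0.5X.
K_p = p_U / (p_V^2) with p_i = (n_i/n_T)·P.
At X = 0.597: the mole-fraction product g(X) = Π y_i^ν_i = 9.744. Since K_p = g(X)·P^{-1}, P = (g/K_p)^(1/1) = (9.744/1.84)^(1/1) = 5.3 bar.

P = 5.3 bar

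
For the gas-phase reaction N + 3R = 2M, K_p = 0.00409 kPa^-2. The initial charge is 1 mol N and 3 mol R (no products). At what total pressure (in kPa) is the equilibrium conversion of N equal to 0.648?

P = 85.1 kPa

Basis: 1 mol N initially; let X = conversion of N. Extent ξ = X.
At extent ξ: n_N = 1 − X; n_R = 3 − 3X; n_M = 2X.
n_T = Σnᵢ = 4 − 2X.
K_p = p_M^2 / (p_N p_R^3) with p_i = (n_i/n_T)·P.
At X = 0.648: the mole-fraction product g(X) = Π y_i^ν_i = 29.63. Since K_p = g(X)·P^{-2}, P = (g/K_p)^(1/2) = (29.63/0.00409)^(1/2) = 85.1 kPa.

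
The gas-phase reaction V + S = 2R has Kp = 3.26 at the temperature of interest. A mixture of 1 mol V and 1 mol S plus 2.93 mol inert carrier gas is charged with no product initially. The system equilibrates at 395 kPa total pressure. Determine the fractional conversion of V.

X = 0.474

Basis: 1 mol V initially; let X = conversion of V. Extent ξ = X.
Moles: n_V = 1 − X; n_S = 1 − X; n_R = 2X; n_I = 2.93 (inert).
n_T stays at 4.93 (no change in mole number).
y_i = n_i/n_T, p_i = y_i·P. Kp = p_R^2 / (p_V p_S).
This yields a degree-2 equation in X; solving on (0,1), X = 0.474.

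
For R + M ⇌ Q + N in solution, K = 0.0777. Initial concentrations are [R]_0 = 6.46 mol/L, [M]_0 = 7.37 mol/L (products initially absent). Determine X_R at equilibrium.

Let X = conversion of R; extent ξ = 6.46·X mol/L.
Concentrations: [R] = 6.46 − 6.46X; [M] = 7.37 − 6.46X; [Q] = 6.46X; [N] = 6.46X.
K = [Q] [N] / ([R] [M]).
Solving K = 0.0777 for X ∈ (0,1): X = 0.233.

X = 0.233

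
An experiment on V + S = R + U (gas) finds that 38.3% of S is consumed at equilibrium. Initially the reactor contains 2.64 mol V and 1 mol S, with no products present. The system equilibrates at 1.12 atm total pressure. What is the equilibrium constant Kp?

Kp = 0.105

Basis: 1 mol S initially; let X = conversion of S. Extent ξ = X.
Mole table: n_V = 2.64 − X; n_S = 1 − X; n_R = X; n_U = X.
Since Δν = 0, n_T = 3.64 throughout.
At X = 0.383: n_V = 2.26, n_S = 0.617, n_R = 0.383, n_U = 0.383, n_T = 3.64.
p_i = (n_i/n_T)·P. Kp = p_R p_U / (p_V p_S) = 0.105.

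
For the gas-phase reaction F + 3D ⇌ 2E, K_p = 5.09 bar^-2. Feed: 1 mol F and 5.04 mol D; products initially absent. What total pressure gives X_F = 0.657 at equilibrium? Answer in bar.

P = 0.874 bar

Take 1 mol F as basis and let X be its fractional conversion, so ξ = X.
Mole table: n_F = 1 − X; n_D = 5.04 − 3X; n_E = 2X.
Summing: n_T = 6.04 − 2X.
K_p = p_E^2 / (p_F p_D^3) with p_i = (n_i/n_T)·P.
At X = 0.657: the mole-fraction product g(X) = Π y_i^ν_i = 3.889. Since K_p = g(X)·P^{-2}, P = (g/K_p)^(1/2) = (3.889/5.09)^(1/2) = 0.874 bar.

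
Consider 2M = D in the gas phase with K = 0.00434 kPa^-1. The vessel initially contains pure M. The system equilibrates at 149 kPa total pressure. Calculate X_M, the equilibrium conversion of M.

X = 0.472

Take 1 mol M as basis and let X be its fractional conversion, so ξ = 0.5X.
At extent ξ: n_M = 1 − X; n_D = 0.5X.
n_T = Σnᵢ = 1 − 0.5X.
Mole fractions y_i = n_i/n_T; K = p_D / (p_M^2) with p_i = y_i·P.
Substituting and setting equal to 0.00434 kPa^-1 gives a polynomial in X; the root in (0,1) is X = 0.472.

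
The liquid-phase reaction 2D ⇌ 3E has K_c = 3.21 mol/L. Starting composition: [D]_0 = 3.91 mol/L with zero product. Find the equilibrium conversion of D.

Let X = conversion of D; extent ξ = 3.91X/2 mol/L.
Concentrations: [D] = 3.91 − 3.91X; [E] = 5.87X.
K_c = [E]^3 / ([D]^2).
Setting equal to 3.21 and solving for X on (0,1) gives X = 0.429.

X = 0.429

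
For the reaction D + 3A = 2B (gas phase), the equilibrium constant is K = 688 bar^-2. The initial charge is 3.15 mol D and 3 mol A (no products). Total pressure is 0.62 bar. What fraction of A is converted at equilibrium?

Basis: 3 mol A initially; let X = conversion of A. Extent ξ = X.
Species balance: n_D = 3.15 − X; n_A = 3 − 3X; n_B = 2X.
Total moles n_T = 6.15 − 2X.
Mole fractions y_i = n_i/n_T; K = p_B^2 / (p_D p_A^3) with p_i = y_i·P.
Substituting and setting equal to 688 bar^-2 gives a polynomial in X; the root in (0,1) is X = 0.849.

X = 0.849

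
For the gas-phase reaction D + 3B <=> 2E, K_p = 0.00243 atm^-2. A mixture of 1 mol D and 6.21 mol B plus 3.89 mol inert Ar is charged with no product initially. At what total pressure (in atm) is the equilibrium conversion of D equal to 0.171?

Take 1 mol D as basis and let X be its fractional conversion, so ξ = X.
Species balance: n_D = 1 − X; n_B = 6.21 − 3X; n_E = 2X; n_I = 3.89 (inert).
Total moles n_T = 11.1 − 2X.
K_p = p_E^2 / (p_D p_B^3) with p_i = (n_i/n_T)·P.
At X = 0.171: the mole-fraction product g(X) = Π y_i^ν_i = 0.08831. Since K_p = g(X)·P^{-2}, P = (g/K_p)^(1/2) = (0.08831/0.00243)^(1/2) = 6.03 atm.

P = 6.03 atm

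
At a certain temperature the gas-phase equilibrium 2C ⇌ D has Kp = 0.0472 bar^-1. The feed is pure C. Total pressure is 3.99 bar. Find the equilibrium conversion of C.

X = 0.245

Let X = conversion of C (basis 1 mol C); extent of reaction ξ = 0.5X.
Moles: n_C = 1 − X; n_D = 0.5X.
Summing: n_T = 1 − 0.5X.
Mole fractions y_i = n_i/n_T; Kp = p_D / (p_C^2) with p_i = y_i·P.
Substituting and setting equal to 0.0472 bar^-1 gives a polynomial in X; the root in (0,1) is X = 0.245.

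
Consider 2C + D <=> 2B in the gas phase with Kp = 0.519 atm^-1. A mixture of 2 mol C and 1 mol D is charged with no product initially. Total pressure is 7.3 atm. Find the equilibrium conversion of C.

X = 0.471

Basis: 2 mol C initially; let X = conversion of C. Extent ξ = X.
Species balance: n_C = 2 − 2X; n_D = 1 − X; n_B = 2X.
n_T = Σnᵢ = 3 − X.
With p_i = (n_i/n_T)P, Kp = p_B^2 / (p_C^2 p_D).
Setting this equal to 0.519 atm^-1 and taking the physical root (0 < X < 1) gives X = 0.471.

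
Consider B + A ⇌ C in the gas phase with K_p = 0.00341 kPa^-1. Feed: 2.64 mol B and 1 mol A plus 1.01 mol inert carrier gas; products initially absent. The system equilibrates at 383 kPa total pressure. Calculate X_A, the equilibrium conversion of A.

Take 1 mol A as basis and let X be its fractional conversion, so ξ = X.
Species balance: n_B = 2.64 − X; n_A = 1 − X; n_C = X; n_I = 1.01 (inert).
Total moles n_T = 4.65 − X.
y_i = n_i/n_T, p_i = y_i·P. K_p = p_C / (p_B p_A).
Setting this equal to 0.00341 kPa^-1 and taking the physical root (0 < X < 1) gives X = 0.407.

X = 0.407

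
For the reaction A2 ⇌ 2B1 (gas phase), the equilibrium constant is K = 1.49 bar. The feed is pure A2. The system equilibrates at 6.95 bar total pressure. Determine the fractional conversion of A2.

Basis: 1 mol A2 initially; let X = conversion of A2. Extent ξ = X.
Mole table: n_A2 = 1 − X; n_B1 = 2X.
Total moles n_T = 1 + X.
With p_i = (n_i/n_T)P, K = p_B1^2 / (p_A2).
This yields a degree-2 equation in X; solving on (0,1), X = 0.226.

X = 0.226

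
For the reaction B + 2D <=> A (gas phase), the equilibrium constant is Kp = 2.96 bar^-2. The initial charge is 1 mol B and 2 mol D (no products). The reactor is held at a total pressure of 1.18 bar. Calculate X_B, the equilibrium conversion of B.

Basis: 1 mol B initially; let X = conversion of B. Extent ξ = X.
Moles: n_B = 1 − X; n_D = 2 − 2X; n_A = X.
Total moles n_T = 3 − 2X.
Mole fractions y_i = n_i/n_T; Kp = p_A / (p_B p_D^2) with p_i = y_i·P.
Setting this equal to 2.96 bar^-2 and taking the physical root (0 < X < 1) gives X = 0.505.

X = 0.505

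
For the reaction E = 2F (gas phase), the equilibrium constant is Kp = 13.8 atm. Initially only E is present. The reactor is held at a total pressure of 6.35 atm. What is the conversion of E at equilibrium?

X = 0.593

Take 1 mol E as basis and let X be its fractional conversion, so ξ = X.
Species balance: n_E = 1 − X; n_F = 2X.
Summing: n_T = 1 + X.
y_i = n_i/n_T, p_i = y_i·P. Kp = p_F^2 / (p_E).
Equating to 13.8 atm and solving on 0 < X < 1: X = 0.593.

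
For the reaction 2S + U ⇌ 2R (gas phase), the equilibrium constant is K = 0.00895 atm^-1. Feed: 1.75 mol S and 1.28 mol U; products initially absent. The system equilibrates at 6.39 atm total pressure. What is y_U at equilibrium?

Let X = conversion of S (basis 1.75 mol S); extent of reaction ξ = 0.875X.
Moles: n_S = 1.75 − 1.75X; n_U = 1.28 − 0.875X; n_R = 1.75X.
n_T = Σnᵢ = 3.03 − 0.875X.
y_i = n_i/n_T, p_i = y_i·P. K = p_R^2 / (p_S^2 p_U).
Setting this equal to 0.00895 atm^-1 and taking the physical root (0 < X < 1) gives X = 0.131.
Then n_U = 1.17, n_T = 2.92, so y_U = 0.400.

y_U = 0.400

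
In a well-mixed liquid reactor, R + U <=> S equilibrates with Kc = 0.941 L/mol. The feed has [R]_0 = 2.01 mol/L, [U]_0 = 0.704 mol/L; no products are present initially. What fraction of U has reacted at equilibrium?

Let X = conversion of U; extent ξ = 0.704·X mol/L.
Concentrations: [R] = 2.01 − 0.704X; [U] = 0.704 − 0.704X; [S] = 0.704X.
Kc = [S] / ([R] [U]).
Solving Kc = 0.941 for X ∈ (0,1): X = 0.599.

X = 0.599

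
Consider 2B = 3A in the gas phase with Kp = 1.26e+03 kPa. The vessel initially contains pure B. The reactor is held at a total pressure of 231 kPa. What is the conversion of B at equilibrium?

Let X = conversion of B (basis 1 mol B); extent of reaction ξ = 0.5X.
Species balance: n_B = 1 − X; n_A = 1.5X.
Summing: n_T = 1 + 0.5X.
y_i = n_i/n_T, p_i = y_i·P. Kp = p_A^3 / (p_B^2).
Setting this equal to 1.26e+03 kPa and taking the physical root (0 < X < 1) gives X = 0.645.

X = 0.645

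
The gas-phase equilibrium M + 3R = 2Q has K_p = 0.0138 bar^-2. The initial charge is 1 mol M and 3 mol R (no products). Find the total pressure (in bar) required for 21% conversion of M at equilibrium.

Take 1 mol M as basis and let X be its fractional conversion, so ξ = X.
Moles: n_M = 1 − X; n_R = 3 − 3X; n_Q = 2X.
n_T = Σnᵢ = 4 − 2X.
K_p = p_Q^2 / (p_M p_R^3) with p_i = (n_i/n_T)·P.
At X = 0.21: the mole-fraction product g(X) = Π y_i^ν_i = 0.215. Since K_p = g(X)·P^{-2}, P = (g/K_p)^(1/2) = (0.215/0.0138)^(1/2) = 3.95 bar.

P = 3.95 bar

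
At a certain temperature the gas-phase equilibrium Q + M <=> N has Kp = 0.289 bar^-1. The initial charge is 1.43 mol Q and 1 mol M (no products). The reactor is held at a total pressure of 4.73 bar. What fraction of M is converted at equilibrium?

X = 0.409

Basis: 1 mol M initially; let X = conversion of M. Extent ξ = X.
Species balance: n_Q = 1.43 − X; n_M = 1 − X; n_N = X.
Total moles n_T = 2.43 − X.
With p_i = (n_i/n_T)P, Kp = p_N / (p_Q p_M).
Substituting and setting equal to 0.289 bar^-1 gives a polynomial in X; the root in (0,1) is X = 0.409.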